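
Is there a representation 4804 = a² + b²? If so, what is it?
48² + 50² (a=48, b=50)

Factorization: 4804 = 2^2 × 1201
By Fermat: n is sum of two squares iff every prime p ≡ 3 (mod 4) appears to even power.
All primes ≡ 3 (mod 4) appear to even power.
Search a = 0, 1, 2, … for 4804 - a² a perfect square: first hit at a = 48: 4804 - 2304 = 2500 = 50².
4804 = 48² + 50² = 2304 + 2500 ✓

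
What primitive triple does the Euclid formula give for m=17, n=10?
(189, 340, 389)

Euclid's formula: a = m² - n², b = 2mn, c = m² + n²
m = 17, n = 10
a = 17² - 10² = 289 - 100 = 189
b = 2 × 17 × 10 = 340
c = 17² + 10² = 289 + 100 = 389
Verification: 189² + 340² = 35721 + 115600 = 151321 = 389² ✓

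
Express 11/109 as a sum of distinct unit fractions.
1/10 + 1/1090

Greedy algorithm:
11/109: ceiling(109/11) = 10, use 1/10
1/1090: ceiling(1090/1) = 1090, use 1/1090
Result: 11/109 = 1/10 + 1/1090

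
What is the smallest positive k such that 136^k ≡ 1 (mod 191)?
19

191 is prime, so ord(136) divides φ(191) = 190.
Divisors of 190: 1, 2, 5, 10, 19, 38, 95, 190.
Repeated squaring: 136^1 ≡ 136, 136^2 ≡ 160, 136^4 ≡ 6, 136^8 ≡ 36, 136^16 ≡ 150, 136^32 ≡ 153, 136^64 ≡ 107, 136^128 ≡ 180 (mod 191).
Test 136^d mod 191 for each divisor d in increasing order:
136^1 ≡ 136
136^2 ≡ 160
136^5 = 136^4·136^1 ≡ 52
136^10 = 136^8·136^2 ≡ 30
136^19 = 136^16·136^2·136^1 ≡ 1  ← first divisor giving 1
The order is 19.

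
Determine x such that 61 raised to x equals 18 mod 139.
47

Baby-step giant-step with step n = ⌈√139⌉ = 12.
Baby steps 61^j mod 139 (j:value) for j=0..11: 0:1, 1:61, 2:107, 3:133, 4:51, 5:53, 6:36, 7:111, 8:99, 9:62, 10:29, 11:101.
Giant-step multiplier: 61^(-12) ≡ 61^(138-12) = 61^126 ≡ 34 (mod 139).
Giant steps γ_i = 18·34^i mod 139: γ_0=18, γ_1=56, γ_2=97, γ_3=101 (in table at j=11).
x = i·n + j = 3·12 + 11 = 47.
Check: 61^47 ≡ 18 (mod 139).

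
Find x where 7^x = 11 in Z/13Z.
5

Baby-step giant-step with step n = ⌈√13⌉ = 4.
Baby steps 7^j mod 13 (j:value) for j=0..3: 0:1, 1:7, 2:10, 3:5.
Giant-step multiplier: 7^(-4) ≡ 7^(12-4) = 7^8 ≡ 3 (mod 13).
Giant steps γ_i = 11·3^i mod 13: γ_0=11, γ_1=7 (in table at j=1).
x = i·n + j = 1·4 + 1 = 5.
Check: 7^5 ≡ 11 (mod 13).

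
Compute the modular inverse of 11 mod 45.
41

gcd(11, 45) = 1, so the inverse exists.
Extended Euclidean algorithm on (45, 11):
45 = 4 × 11 + 1  ⟹  1 = (1)·45 + (-4)·11
So (-4)·11 ≡ 1 (mod 45), i.e. 11^(-1) ≡ -4 ≡ 41 (mod 45).
Check: 11 × 41 = 451 ≡ 1 (mod 45)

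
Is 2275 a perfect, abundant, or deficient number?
deficient

Proper divisors of 2275: sum = 1 + 5 + 7 + 13 + 25 + 35 + 65 + 91 + 175 + 325 + 455 = 1197
Since 1197 < 2275, 2275 is deficient.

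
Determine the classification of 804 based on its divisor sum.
abundant

Proper divisors of 804: sum = 1 + 2 + 3 + 4 + 6 + 12 + 67 + 134 + 201 + 268 + 402 = 1100
Since 1100 > 804, 804 is abundant.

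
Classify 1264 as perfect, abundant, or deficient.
deficient

Proper divisors of 1264: sum = 1 + 2 + 4 + 8 + 16 + 79 + 158 + 316 + 632 = 1216
Since 1216 < 1264, 1264 is deficient.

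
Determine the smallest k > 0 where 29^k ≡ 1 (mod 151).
25

151 is prime, so ord(29) divides φ(151) = 150.
Divisors of 150: 1, 2, 3, 5, 6, 10, 15, 25, 30, 50, 75, 150.
Repeated squaring: 29^1 ≡ 29, 29^2 ≡ 86, 29^4 ≡ 148, 29^8 ≡ 9, 29^16 ≡ 81, 29^32 ≡ 68, 29^64 ≡ 94, 29^128 ≡ 78 (mod 151).
Test 29^d mod 151 for each divisor d in increasing order:
29^1 ≡ 29
29^2 ≡ 86
29^3 = 29^2·29^1 ≡ 78
29^5 = 29^4·29^1 ≡ 64
29^6 = 29^4·29^2 ≡ 44
29^10 = 29^8·29^2 ≡ 19
29^15 = 29^8·29^4·29^2·29^1 ≡ 8
29^25 = 29^16·29^8·29^1 ≡ 1  ← first divisor giving 1
The order is 25.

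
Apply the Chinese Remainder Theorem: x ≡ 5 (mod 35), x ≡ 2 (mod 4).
110

Using Chinese Remainder Theorem:
M = 35 × 4 = 140
M1 = 4, M2 = 35
y1 = 4^(-1) mod 35 = 9
y2 = 35^(-1) mod 4 = 3
x = (5×4×9 + 2×35×3) mod 140 = 110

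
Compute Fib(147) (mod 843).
830

Matrix identity: Q^n = [[F_(n+1), F_n], [F_n, F_(n-1)]] with Q = [[1,1],[1,0]].
n = 147 = 10010011₂. Square-and-multiply, entries mod 843:
Q^1 = [[1,1],[1,0]]
Q^2 = (Q^1)² = [[2,1],[1,1]]
Q^4 = (Q^2)² = [[5,3],[3,2]]
Q^9 = (Q^4)²·Q = [[55,34],[34,21]]
Q^18 = (Q^9)² = [[809,55],[55,754]]
Q^36 = (Q^18)² = [[809,822],[822,830]]
Q^73 = (Q^36)²·Q = [[55,754],[754,144]]
Q^147 = (Q^73)²·Q = [[822,830],[830,835]]
F_147 mod 843 = Q^147[0][1] = 830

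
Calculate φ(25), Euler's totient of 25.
20

25 = 5^2
φ(n) = n × ∏(1 - 1/p) for each prime p dividing n
φ(25) = 25 × (1 - 1/5) = 20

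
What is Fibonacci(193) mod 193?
192

Matrix identity: Q^n = [[F_(n+1), F_n], [F_n, F_(n-1)]] with Q = [[1,1],[1,0]].
n = 193 = 11000001₂. Square-and-multiply, entries mod 193:
Q^1 = [[1,1],[1,0]]
Q^3 = (Q^1)²·Q = [[3,2],[2,1]]
Q^6 = (Q^3)² = [[13,8],[8,5]]
Q^12 = (Q^6)² = [[40,144],[144,89]]
Q^24 = (Q^12)² = [[141,48],[48,93]]
Q^48 = (Q^24)² = [[183,38],[38,145]]
Q^96 = (Q^48)² = [[0,112],[112,81]]
Q^193 = (Q^96)²·Q = [[0,192],[192,1]]
F_193 mod 193 = Q^193[0][1] = 192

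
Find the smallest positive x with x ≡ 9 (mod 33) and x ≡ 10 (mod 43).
999

Using Chinese Remainder Theorem:
M = 33 × 43 = 1419
M1 = 43, M2 = 33
y1 = 43^(-1) mod 33 = 10
y2 = 33^(-1) mod 43 = 30
x = (9×43×10 + 10×33×30) mod 1419 = 999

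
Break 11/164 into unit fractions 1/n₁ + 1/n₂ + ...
1/15 + 1/2460

Greedy algorithm:
11/164: ceiling(164/11) = 15, use 1/15
1/2460: ceiling(2460/1) = 2460, use 1/2460
Result: 11/164 = 1/15 + 1/2460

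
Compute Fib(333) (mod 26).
2

Matrix identity: Q^n = [[F_(n+1), F_n], [F_n, F_(n-1)]] with Q = [[1,1],[1,0]].
n = 333 = 101001101₂. Square-and-multiply, entries mod 26:
Q^1 = [[1,1],[1,0]]
Q^2 = (Q^1)² = [[2,1],[1,1]]
Q^5 = (Q^2)²·Q = [[8,5],[5,3]]
Q^10 = (Q^5)² = [[11,3],[3,8]]
Q^20 = (Q^10)² = [[0,5],[5,21]]
Q^41 = (Q^20)²·Q = [[0,25],[25,1]]
Q^83 = (Q^41)²·Q = [[0,1],[1,25]]
Q^166 = (Q^83)² = [[1,25],[25,2]]
Q^333 = (Q^166)²·Q = [[25,2],[2,23]]
F_333 mod 26 = Q^333[0][1] = 2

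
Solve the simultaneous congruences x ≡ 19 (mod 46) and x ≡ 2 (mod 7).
65

Using Chinese Remainder Theorem:
M = 46 × 7 = 322
M1 = 7, M2 = 46
y1 = 7^(-1) mod 46 = 33
y2 = 46^(-1) mod 7 = 2
x = (19×7×33 + 2×46×2) mod 322 = 65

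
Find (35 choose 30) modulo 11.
0

Using Lucas' theorem:
Write n=35 and k=30 in base 11:
n in base 11: [3, 2]
k in base 11: [2, 8]
C(35,30) mod 11 = ∏ C(n_i, k_i) mod 11
Digit binomials (mod 11): C(3,2) = 3; C(2,8) = 0 (k_i > n_i)
Product: 3 × 0 = 0 ≡ 0 (mod 11)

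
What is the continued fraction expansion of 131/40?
[3; 3, 1, 1, 1, 3]

Euclidean algorithm steps:
131 = 3 × 40 + 11
40 = 3 × 11 + 7
11 = 1 × 7 + 4
7 = 1 × 4 + 3
4 = 1 × 3 + 1
3 = 3 × 1 + 0
Continued fraction: [3; 3, 1, 1, 1, 3]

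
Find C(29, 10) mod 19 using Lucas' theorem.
1

Using Lucas' theorem:
Write n=29 and k=10 in base 19:
n in base 19: [1, 10]
k in base 19: [0, 10]
C(29,10) mod 19 = ∏ C(n_i, k_i) mod 19
Digit binomials (mod 19): C(1,0) = 1; C(10,10) = 1
Product: 1 × 1 = 1 ≡ 1 (mod 19)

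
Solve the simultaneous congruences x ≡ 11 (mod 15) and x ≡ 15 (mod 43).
101

Using Chinese Remainder Theorem:
M = 15 × 43 = 645
M1 = 43, M2 = 15
y1 = 43^(-1) mod 15 = 7
y2 = 15^(-1) mod 43 = 23
x = (11×43×7 + 15×15×23) mod 645 = 101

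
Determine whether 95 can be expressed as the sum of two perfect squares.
Not possible

Factorization: 95 = 5 × 19
By Fermat: n is sum of two squares iff every prime p ≡ 3 (mod 4) appears to even power.
Prime(s) ≡ 3 (mod 4) with odd exponent: [(19, 1)]
Therefore 95 cannot be expressed as a² + b².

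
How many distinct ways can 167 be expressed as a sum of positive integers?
207890420102

p(n) counts ways to write n as a sum of positive integers (order ignored).
Euler's pentagonal recurrence: p(k) = p(k-1) + p(k-2) - p(k-5) - p(k-7) + p(k-12) + p(k-15) - ... (offsets j(3j∓1)/2, signs ++--, p(0)=1, p(<0)=0).
DP table for k = 0..166: p(0)=1, p(1)=1, p(2)=2, p(3)=3, p(4)=5, p(5)=7, p(6)=11, p(7)=15, p(8)=22, p(9)=30, p(10)=42, p(11)=56, p(12)=77, p(13)=101, p(14)=135, p(15)=176, p(16)=231, p(17)=297, p(18)=385, p(19)=490, p(20)=627, p(21)=792, p(22)=1002, p(23)=1255, p(24)=1575, p(25)=1958, p(26)=2436, p(27)=3010, p(28)=3718, p(29)=4565, p(30)=5604, p(31)=6842, p(32)=8349, p(33)=10143, p(34)=12310, p(35)=14883, p(36)=17977, p(37)=21637, p(38)=26015, p(39)=31185, p(40)=37338, p(41)=44583, p(42)=53174, p(43)=63261, p(44)=75175, p(45)=89134, p(46)=105558, p(47)=124754, p(48)=147273, p(49)=173525, p(50)=204226, p(51)=239943, p(52)=281589, p(53)=329931, p(54)=386155, p(55)=451276, p(56)=526823, p(57)=614154, p(58)=715220, p(59)=831820, p(60)=966467, p(61)=1121505, p(62)=1300156, p(63)=1505499, p(64)=1741630, p(65)=2012558, p(66)=2323520, p(67)=2679689, p(68)=3087735, p(69)=3554345, p(70)=4087968, p(71)=4697205, p(72)=5392783, p(73)=6185689, p(74)=7089500, p(75)=8118264, p(76)=9289091, p(77)=10619863, p(78)=12132164, p(79)=13848650, p(80)=15796476, p(81)=18004327, p(82)=20506255, p(83)=23338469, p(84)=26543660, p(85)=30167357, p(86)=34262962, p(87)=38887673, p(88)=44108109, p(89)=49995925, p(90)=56634173, p(91)=64112359, p(92)=72533807, p(93)=82010177, p(94)=92669720, p(95)=104651419, p(96)=118114304, p(97)=133230930, p(98)=150198136, p(99)=169229875, p(100)=190569292, p(101)=214481126, p(102)=241265379, p(103)=271248950, p(104)=304801365, p(105)=342325709, p(106)=384276336, p(107)=431149389, p(108)=483502844, p(109)=541946240, p(110)=607163746, p(111)=679903203, p(112)=761002156, p(113)=851376628, p(114)=952050665, p(115)=1064144451, p(116)=1188908248, p(117)=1327710076, p(118)=1482074143, p(119)=1653668665, p(120)=1844349560, p(121)=2056148051, p(122)=2291320912, p(123)=2552338241, p(124)=2841940500, p(125)=3163127352, p(126)=3519222692, p(127)=3913864295, p(128)=4351078600, p(129)=4835271870, p(130)=5371315400, p(131)=5964539504, p(132)=6620830889, p(133)=7346629512, p(134)=8149040695, p(135)=9035836076, p(136)=10015581680, p(137)=11097645016, p(138)=12292341831, p(139)=13610949895, p(140)=15065878135, p(141)=16670689208, p(142)=18440293320, p(143)=20390982757, p(144)=22540654445, p(145)=24908858009, p(146)=27517052599, p(147)=30388671978, p(148)=33549419497, p(149)=37027355200, p(150)=40853235313, p(151)=45060624582, p(152)=49686288421, p(153)=54770336324, p(154)=60356673280, p(155)=66493182097, p(156)=73232243759, p(157)=80630964769, p(158)=88751778802, p(159)=97662728555, p(160)=107438159466, p(161)=118159068427, p(162)=129913904637, p(163)=142798995930, p(164)=156919475295, p(165)=172389800255, p(166)=189334822579.
Final step: p(167) = p(166) + p(165) - p(162) - p(160) + p(155) + p(152) - p(145) - p(141) + p(132) + p(127) - p(116) - p(110) + p(97) + p(90) - p(75) - p(67) + p(50) + p(41) - p(22) - p(12)
= 189334822579 + 172389800255 - 129913904637 - 107438159466 + 66493182097 + 49686288421 - 24908858009 - 16670689208 + 6620830889 + 3913864295 - 1188908248 - 607163746 + 133230930 + 56634173 - 8118264 - 2679689 + 204226 + 44583 - 1002 - 77
= 207890420102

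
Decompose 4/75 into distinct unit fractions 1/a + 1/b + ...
1/19 + 1/1425

Greedy algorithm:
4/75: ceiling(75/4) = 19, use 1/19
1/1425: ceiling(1425/1) = 1425, use 1/1425
Result: 4/75 = 1/19 + 1/1425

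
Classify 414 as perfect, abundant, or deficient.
abundant

Proper divisors of 414: sum = 1 + 2 + 3 + 6 + 9 + 18 + 23 + 46 + 69 + 138 + 207 = 522
Since 522 > 414, 414 is abundant.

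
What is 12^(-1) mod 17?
10

gcd(12, 17) = 1, so the inverse exists.
Extended Euclidean algorithm on (17, 12):
17 = 1 × 12 + 5  ⟹  5 = (1)·17 + (-1)·12
12 = 2 × 5 + 2  ⟹  2 = (-2)·17 + (3)·12
5 = 2 × 2 + 1  ⟹  1 = (5)·17 + (-7)·12
So (-7)·12 ≡ 1 (mod 17), i.e. 12^(-1) ≡ -7 ≡ 10 (mod 17).
Check: 12 × 10 = 120 ≡ 1 (mod 17)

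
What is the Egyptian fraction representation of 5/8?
1/2 + 1/8

Greedy algorithm:
5/8: ceiling(8/5) = 2, use 1/2
1/8: ceiling(8/1) = 8, use 1/8
Result: 5/8 = 1/2 + 1/8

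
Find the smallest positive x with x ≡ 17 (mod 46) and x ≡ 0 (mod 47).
799

Using Chinese Remainder Theorem:
M = 46 × 47 = 2162
M1 = 47, M2 = 46
y1 = 47^(-1) mod 46 = 1
y2 = 46^(-1) mod 47 = 46
x = (17×47×1 + 0×46×46) mod 2162 = 799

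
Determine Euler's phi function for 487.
486

487 = 487
φ(n) = n × ∏(1 - 1/p) for each prime p dividing n
φ(487) = 487 × (1 - 1/487) = 486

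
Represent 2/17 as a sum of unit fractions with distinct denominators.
1/9 + 1/153

Greedy algorithm:
2/17: ceiling(17/2) = 9, use 1/9
1/153: ceiling(153/1) = 153, use 1/153
Result: 2/17 = 1/9 + 1/153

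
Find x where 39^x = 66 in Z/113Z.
33

Baby-step giant-step with step n = ⌈√113⌉ = 11.
Baby steps 39^j mod 113 (j:value) for j=0..10: 0:1, 1:39, 2:52, 3:107, 4:105, 5:27, 6:36, 7:48, 8:64, 9:10, 10:51.
Giant-step multiplier: 39^(-11) ≡ 39^(112-11) = 39^101 ≡ 5 (mod 113).
Giant steps γ_i = 66·5^i mod 113: γ_0=66, γ_1=104, γ_2=68, γ_3=1 (in table at j=0).
x = i·n + j = 3·11 + 0 = 33.
Check: 39^33 ≡ 66 (mod 113).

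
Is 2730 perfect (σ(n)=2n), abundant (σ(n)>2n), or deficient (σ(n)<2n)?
abundant

Proper divisors of 2730: sum = 1 + 2 + 3 + 5 + 6 + 7 + 10 + 13 + ... + 455 + 546 + 910 + 1365 (31 divisors) = 5334
Since 5334 > 2730, 2730 is abundant.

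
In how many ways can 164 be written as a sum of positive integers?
156919475295

p(n) counts ways to write n as a sum of positive integers (order ignored).
Euler's pentagonal recurrence: p(k) = p(k-1) + p(k-2) - p(k-5) - p(k-7) + p(k-12) + p(k-15) - ... (offsets j(3j∓1)/2, signs ++--, p(0)=1, p(<0)=0).
DP table for k = 0..163: p(0)=1, p(1)=1, p(2)=2, p(3)=3, p(4)=5, p(5)=7, p(6)=11, p(7)=15, p(8)=22, p(9)=30, p(10)=42, p(11)=56, p(12)=77, p(13)=101, p(14)=135, p(15)=176, p(16)=231, p(17)=297, p(18)=385, p(19)=490, p(20)=627, p(21)=792, p(22)=1002, p(23)=1255, p(24)=1575, p(25)=1958, p(26)=2436, p(27)=3010, p(28)=3718, p(29)=4565, p(30)=5604, p(31)=6842, p(32)=8349, p(33)=10143, p(34)=12310, p(35)=14883, p(36)=17977, p(37)=21637, p(38)=26015, p(39)=31185, p(40)=37338, p(41)=44583, p(42)=53174, p(43)=63261, p(44)=75175, p(45)=89134, p(46)=105558, p(47)=124754, p(48)=147273, p(49)=173525, p(50)=204226, p(51)=239943, p(52)=281589, p(53)=329931, p(54)=386155, p(55)=451276, p(56)=526823, p(57)=614154, p(58)=715220, p(59)=831820, p(60)=966467, p(61)=1121505, p(62)=1300156, p(63)=1505499, p(64)=1741630, p(65)=2012558, p(66)=2323520, p(67)=2679689, p(68)=3087735, p(69)=3554345, p(70)=4087968, p(71)=4697205, p(72)=5392783, p(73)=6185689, p(74)=7089500, p(75)=8118264, p(76)=9289091, p(77)=10619863, p(78)=12132164, p(79)=13848650, p(80)=15796476, p(81)=18004327, p(82)=20506255, p(83)=23338469, p(84)=26543660, p(85)=30167357, p(86)=34262962, p(87)=38887673, p(88)=44108109, p(89)=49995925, p(90)=56634173, p(91)=64112359, p(92)=72533807, p(93)=82010177, p(94)=92669720, p(95)=104651419, p(96)=118114304, p(97)=133230930, p(98)=150198136, p(99)=169229875, p(100)=190569292, p(101)=214481126, p(102)=241265379, p(103)=271248950, p(104)=304801365, p(105)=342325709, p(106)=384276336, p(107)=431149389, p(108)=483502844, p(109)=541946240, p(110)=607163746, p(111)=679903203, p(112)=761002156, p(113)=851376628, p(114)=952050665, p(115)=1064144451, p(116)=1188908248, p(117)=1327710076, p(118)=1482074143, p(119)=1653668665, p(120)=1844349560, p(121)=2056148051, p(122)=2291320912, p(123)=2552338241, p(124)=2841940500, p(125)=3163127352, p(126)=3519222692, p(127)=3913864295, p(128)=4351078600, p(129)=4835271870, p(130)=5371315400, p(131)=5964539504, p(132)=6620830889, p(133)=7346629512, p(134)=8149040695, p(135)=9035836076, p(136)=10015581680, p(137)=11097645016, p(138)=12292341831, p(139)=13610949895, p(140)=15065878135, p(141)=16670689208, p(142)=18440293320, p(143)=20390982757, p(144)=22540654445, p(145)=24908858009, p(146)=27517052599, p(147)=30388671978, p(148)=33549419497, p(149)=37027355200, p(150)=40853235313, p(151)=45060624582, p(152)=49686288421, p(153)=54770336324, p(154)=60356673280, p(155)=66493182097, p(156)=73232243759, p(157)=80630964769, p(158)=88751778802, p(159)=97662728555, p(160)=107438159466, p(161)=118159068427, p(162)=129913904637, p(163)=142798995930.
Final step: p(164) = p(163) + p(162) - p(159) - p(157) + p(152) + p(149) - p(142) - p(138) + p(129) + p(124) - p(113) - p(107) + p(94) + p(87) - p(72) - p(64) + p(47) + p(38) - p(19) - p(9)
= 142798995930 + 129913904637 - 97662728555 - 80630964769 + 49686288421 + 37027355200 - 18440293320 - 12292341831 + 4835271870 + 2841940500 - 851376628 - 431149389 + 92669720 + 38887673 - 5392783 - 1741630 + 124754 + 26015 - 490 - 30
= 156919475295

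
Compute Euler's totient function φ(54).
18

54 = 2 × 3^3
φ(n) = n × ∏(1 - 1/p) for each prime p dividing n
φ(54) = 54 × (1 - 1/2) × (1 - 1/3) = 18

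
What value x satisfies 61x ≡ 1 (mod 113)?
63

gcd(61, 113) = 1, so the inverse exists.
Extended Euclidean algorithm on (113, 61):
113 = 1 × 61 + 52  ⟹  52 = (1)·113 + (-1)·61
61 = 1 × 52 + 9  ⟹  9 = (-1)·113 + (2)·61
52 = 5 × 9 + 7  ⟹  7 = (6)·113 + (-11)·61
9 = 1 × 7 + 2  ⟹  2 = (-7)·113 + (13)·61
7 = 3 × 2 + 1  ⟹  1 = (27)·113 + (-50)·61
So (-50)·61 ≡ 1 (mod 113), i.e. 61^(-1) ≡ -50 ≡ 63 (mod 113).
Check: 61 × 63 = 3843 ≡ 1 (mod 113)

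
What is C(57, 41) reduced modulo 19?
0

Using Lucas' theorem:
Write n=57 and k=41 in base 19:
n in base 19: [3, 0]
k in base 19: [2, 3]
C(57,41) mod 19 = ∏ C(n_i, k_i) mod 19
Digit binomials (mod 19): C(3,2) = 3; C(0,3) = 0 (k_i > n_i)
Product: 3 × 0 = 0 ≡ 0 (mod 19)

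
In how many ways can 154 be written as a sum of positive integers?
60356673280

p(n) counts ways to write n as a sum of positive integers (order ignored).
Euler's pentagonal recurrence: p(k) = p(k-1) + p(k-2) - p(k-5) - p(k-7) + p(k-12) + p(k-15) - ... (offsets j(3j∓1)/2, signs ++--, p(0)=1, p(<0)=0).
DP table for k = 0..153: p(0)=1, p(1)=1, p(2)=2, p(3)=3, p(4)=5, p(5)=7, p(6)=11, p(7)=15, p(8)=22, p(9)=30, p(10)=42, p(11)=56, p(12)=77, p(13)=101, p(14)=135, p(15)=176, p(16)=231, p(17)=297, p(18)=385, p(19)=490, p(20)=627, p(21)=792, p(22)=1002, p(23)=1255, p(24)=1575, p(25)=1958, p(26)=2436, p(27)=3010, p(28)=3718, p(29)=4565, p(30)=5604, p(31)=6842, p(32)=8349, p(33)=10143, p(34)=12310, p(35)=14883, p(36)=17977, p(37)=21637, p(38)=26015, p(39)=31185, p(40)=37338, p(41)=44583, p(42)=53174, p(43)=63261, p(44)=75175, p(45)=89134, p(46)=105558, p(47)=124754, p(48)=147273, p(49)=173525, p(50)=204226, p(51)=239943, p(52)=281589, p(53)=329931, p(54)=386155, p(55)=451276, p(56)=526823, p(57)=614154, p(58)=715220, p(59)=831820, p(60)=966467, p(61)=1121505, p(62)=1300156, p(63)=1505499, p(64)=1741630, p(65)=2012558, p(66)=2323520, p(67)=2679689, p(68)=3087735, p(69)=3554345, p(70)=4087968, p(71)=4697205, p(72)=5392783, p(73)=6185689, p(74)=7089500, p(75)=8118264, p(76)=9289091, p(77)=10619863, p(78)=12132164, p(79)=13848650, p(80)=15796476, p(81)=18004327, p(82)=20506255, p(83)=23338469, p(84)=26543660, p(85)=30167357, p(86)=34262962, p(87)=38887673, p(88)=44108109, p(89)=49995925, p(90)=56634173, p(91)=64112359, p(92)=72533807, p(93)=82010177, p(94)=92669720, p(95)=104651419, p(96)=118114304, p(97)=133230930, p(98)=150198136, p(99)=169229875, p(100)=190569292, p(101)=214481126, p(102)=241265379, p(103)=271248950, p(104)=304801365, p(105)=342325709, p(106)=384276336, p(107)=431149389, p(108)=483502844, p(109)=541946240, p(110)=607163746, p(111)=679903203, p(112)=761002156, p(113)=851376628, p(114)=952050665, p(115)=1064144451, p(116)=1188908248, p(117)=1327710076, p(118)=1482074143, p(119)=1653668665, p(120)=1844349560, p(121)=2056148051, p(122)=2291320912, p(123)=2552338241, p(124)=2841940500, p(125)=3163127352, p(126)=3519222692, p(127)=3913864295, p(128)=4351078600, p(129)=4835271870, p(130)=5371315400, p(131)=5964539504, p(132)=6620830889, p(133)=7346629512, p(134)=8149040695, p(135)=9035836076, p(136)=10015581680, p(137)=11097645016, p(138)=12292341831, p(139)=13610949895, p(140)=15065878135, p(141)=16670689208, p(142)=18440293320, p(143)=20390982757, p(144)=22540654445, p(145)=24908858009, p(146)=27517052599, p(147)=30388671978, p(148)=33549419497, p(149)=37027355200, p(150)=40853235313, p(151)=45060624582, p(152)=49686288421, p(153)=54770336324.
Final step: p(154) = p(153) + p(152) - p(149) - p(147) + p(142) + p(139) - p(132) - p(128) + p(119) + p(114) - p(103) - p(97) + p(84) + p(77) - p(62) - p(54) + p(37) + p(28) - p(9)
= 54770336324 + 49686288421 - 37027355200 - 30388671978 + 18440293320 + 13610949895 - 6620830889 - 4351078600 + 1653668665 + 952050665 - 271248950 - 133230930 + 26543660 + 10619863 - 1300156 - 386155 + 21637 + 3718 - 30
= 60356673280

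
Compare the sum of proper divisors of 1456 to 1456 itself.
abundant

Proper divisors of 1456: sum = 1 + 2 + 4 + 7 + 8 + 13 + 14 + 16 + ... + 182 + 208 + 364 + 728 (19 divisors) = 2016
Since 2016 > 1456, 1456 is abundant.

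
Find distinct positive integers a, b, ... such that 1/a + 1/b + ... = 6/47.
1/8 + 1/376

Greedy algorithm:
6/47: ceiling(47/6) = 8, use 1/8
1/376: ceiling(376/1) = 376, use 1/376
Result: 6/47 = 1/8 + 1/376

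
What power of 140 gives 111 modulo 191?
49

Baby-step giant-step with step n = ⌈√191⌉ = 14.
Baby steps 140^j mod 191 (j:value) for j=0..13: 0:1, 1:140, 2:118, 3:94, 4:172, 5:14, 6:50, 7:124, 8:170, 9:116, 10:5, 11:127, 12:17, 13:88.
Giant-step multiplier: 140^(-14) ≡ 140^(190-14) = 140^176 ≡ 2 (mod 191).
Giant steps γ_i = 111·2^i mod 191: γ_0=111, γ_1=31, γ_2=62, γ_3=124 (in table at j=7).
x = i·n + j = 3·14 + 7 = 49.
Check: 140^49 ≡ 111 (mod 191).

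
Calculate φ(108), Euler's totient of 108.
36

108 = 2^2 × 3^3
φ(n) = n × ∏(1 - 1/p) for each prime p dividing n
φ(108) = 108 × (1 - 1/2) × (1 - 1/3) = 36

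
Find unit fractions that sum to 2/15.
1/8 + 1/120

Greedy algorithm:
2/15: ceiling(15/2) = 8, use 1/8
1/120: ceiling(120/1) = 120, use 1/120
Result: 2/15 = 1/8 + 1/120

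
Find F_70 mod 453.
272

Matrix identity: Q^n = [[F_(n+1), F_n], [F_n, F_(n-1)]] with Q = [[1,1],[1,0]].
n = 70 = 1000110₂. Square-and-multiply, entries mod 453:
Q^1 = [[1,1],[1,0]]
Q^2 = (Q^1)² = [[2,1],[1,1]]
Q^4 = (Q^2)² = [[5,3],[3,2]]
Q^8 = (Q^4)² = [[34,21],[21,13]]
Q^17 = (Q^8)²·Q = [[319,238],[238,81]]
Q^35 = (Q^17)²·Q = [[378,308],[308,70]]
Q^70 = (Q^35)² = [[376,272],[272,104]]
F_70 mod 453 = Q^70[0][1] = 272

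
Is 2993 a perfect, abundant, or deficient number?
deficient

Proper divisors of 2993: sum = 1 + 41 + 73 = 115
Since 115 < 2993, 2993 is deficient.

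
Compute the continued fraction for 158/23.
[6; 1, 6, 1, 2]

Euclidean algorithm steps:
158 = 6 × 23 + 20
23 = 1 × 20 + 3
20 = 6 × 3 + 2
3 = 1 × 2 + 1
2 = 2 × 1 + 0
Continued fraction: [6; 1, 6, 1, 2]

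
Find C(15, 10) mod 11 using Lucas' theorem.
0

Using Lucas' theorem:
Write n=15 and k=10 in base 11:
n in base 11: [1, 4]
k in base 11: [0, 10]
C(15,10) mod 11 = ∏ C(n_i, k_i) mod 11
Digit binomials (mod 11): C(1,0) = 1; C(4,10) = 0 (k_i > n_i)
Product: 1 × 0 = 0 ≡ 0 (mod 11)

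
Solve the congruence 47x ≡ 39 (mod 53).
x ≡ 20 (mod 53)

gcd(47, 53) = 1, which divides 39, so solutions exist.
Find 47^(-1) mod 53 by the extended Euclidean algorithm:
53 = 1 × 47 + 6  ⟹  6 = (1)·53 + (-1)·47
47 = 7 × 6 + 5  ⟹  5 = (-7)·53 + (8)·47
6 = 1 × 5 + 1  ⟹  1 = (8)·53 + (-9)·47
So (-9)·47 ≡ 1 (mod 53), i.e. 47^(-1) ≡ -9 ≡ 44 (mod 53).
x ≡ 44 × 39 = 1716 ≡ 20 (mod 53).
Check: 47 × 20 = 940 ≡ 39 (mod 53).
Unique solution: x ≡ 20 (mod 53)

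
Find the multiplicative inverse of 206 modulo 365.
101

gcd(206, 365) = 1, so the inverse exists.
Extended Euclidean algorithm on (365, 206):
365 = 1 × 206 + 159  ⟹  159 = (1)·365 + (-1)·206
206 = 1 × 159 + 47  ⟹  47 = (-1)·365 + (2)·206
159 = 3 × 47 + 18  ⟹  18 = (4)·365 + (-7)·206
47 = 2 × 18 + 11  ⟹  11 = (-9)·365 + (16)·206
18 = 1 × 11 + 7  ⟹  7 = (13)·365 + (-23)·206
11 = 1 × 7 + 4  ⟹  4 = (-22)·365 + (39)·206
7 = 1 × 4 + 3  ⟹  3 = (35)·365 + (-62)·206
4 = 1 × 3 + 1  ⟹  1 = (-57)·365 + (101)·206
So (101)·206 ≡ 1 (mod 365), i.e. 206^(-1) ≡ 101 (mod 365).
Check: 206 × 101 = 20806 ≡ 1 (mod 365)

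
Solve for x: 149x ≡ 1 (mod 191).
50

gcd(149, 191) = 1, so the inverse exists.
Extended Euclidean algorithm on (191, 149):
191 = 1 × 149 + 42  ⟹  42 = (1)·191 + (-1)·149
149 = 3 × 42 + 23  ⟹  23 = (-3)·191 + (4)·149
42 = 1 × 23 + 19  ⟹  19 = (4)·191 + (-5)·149
23 = 1 × 19 + 4  ⟹  4 = (-7)·191 + (9)·149
19 = 4 × 4 + 3  ⟹  3 = (32)·191 + (-41)·149
4 = 1 × 3 + 1  ⟹  1 = (-39)·191 + (50)·149
So (50)·149 ≡ 1 (mod 191), i.e. 149^(-1) ≡ 50 (mod 191).
Check: 149 × 50 = 7450 ≡ 1 (mod 191)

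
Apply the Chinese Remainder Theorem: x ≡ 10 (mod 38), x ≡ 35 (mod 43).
1454

Using Chinese Remainder Theorem:
M = 38 × 43 = 1634
M1 = 43, M2 = 38
y1 = 43^(-1) mod 38 = 23
y2 = 38^(-1) mod 43 = 17
x = (10×43×23 + 35×38×17) mod 1634 = 1454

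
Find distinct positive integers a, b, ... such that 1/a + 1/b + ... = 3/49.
1/17 + 1/417 + 1/347361

Greedy algorithm:
3/49: ceiling(49/3) = 17, use 1/17
2/833: ceiling(833/2) = 417, use 1/417
1/347361: ceiling(347361/1) = 347361, use 1/347361
Result: 3/49 = 1/17 + 1/417 + 1/347361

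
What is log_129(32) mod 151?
100

Baby-step giant-step with step n = ⌈√151⌉ = 13.
Baby steps 129^j mod 151 (j:value) for j=0..12: 0:1, 1:129, 2:31, 3:73, 4:55, 5:149, 6:44, 7:89, 8:5, 9:41, 10:4, 11:63, 12:124.
Giant-step multiplier: 129^(-13) ≡ 129^(150-13) = 129^137 ≡ 15 (mod 151).
Giant steps γ_i = 32·15^i mod 151: γ_0=32, γ_1=27, γ_2=103, γ_3=35, γ_4=72, γ_5=23, γ_6=43, γ_7=41 (in table at j=9).
x = i·n + j = 7·13 + 9 = 100.
Check: 129^100 ≡ 32 (mod 151).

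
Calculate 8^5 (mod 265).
173

Repeated squaring. Binary of 5 = 101.
8^1 ≡ 8 (mod 265); 8^2 ≡ 64 (mod 265); 8^4 ≡ 121 (mod 265)
8^5 = 8^1 × 8^4 ≡ 173 (mod 265)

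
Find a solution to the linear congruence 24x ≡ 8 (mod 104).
x ≡ 9 (mod 13)

gcd(24, 104) = 8, which divides 8, so solutions exist.
Divide through by 8: 3x ≡ 1 (mod 13).
Find 3^(-1) mod 13 by the extended Euclidean algorithm:
13 = 4 × 3 + 1  ⟹  1 = (1)·13 + (-4)·3
So (-4)·3 ≡ 1 (mod 13), i.e. 3^(-1) ≡ -4 ≡ 9 (mod 13).
x ≡ 9 × 1 = 9 ≡ 9 (mod 13).
Check: 24 × 9 = 216 ≡ 8 (mod 104).
x ≡ 9 (mod 13), giving 8 solutions mod 104.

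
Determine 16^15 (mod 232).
16

Repeated squaring. Binary of 15 = 1111.
16^1 ≡ 16 (mod 232); 16^2 ≡ 24 (mod 232); 16^4 ≡ 112 (mod 232); 16^8 ≡ 16 (mod 232)
16^15 = 16^1 × 16^2 × 16^4 × 16^8 ≡ 16 (mod 232)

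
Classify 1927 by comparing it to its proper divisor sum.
deficient

Proper divisors of 1927: sum = 1 + 41 + 47 = 89
Since 89 < 1927, 1927 is deficient.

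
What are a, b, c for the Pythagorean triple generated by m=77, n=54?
(3013, 8316, 8845)

Euclid's formula: a = m² - n², b = 2mn, c = m² + n²
m = 77, n = 54
a = 77² - 54² = 5929 - 2916 = 3013
b = 2 × 77 × 54 = 8316
c = 77² + 54² = 5929 + 2916 = 8845
Verification: 3013² + 8316² = 9078169 + 69155856 = 78234025 = 8845² ✓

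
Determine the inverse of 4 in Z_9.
7

gcd(4, 9) = 1, so the inverse exists.
Extended Euclidean algorithm on (9, 4):
9 = 2 × 4 + 1  ⟹  1 = (1)·9 + (-2)·4
So (-2)·4 ≡ 1 (mod 9), i.e. 4^(-1) ≡ -2 ≡ 7 (mod 9).
Check: 4 × 7 = 28 ≡ 1 (mod 9)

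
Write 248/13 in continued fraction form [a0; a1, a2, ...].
[19; 13]

Euclidean algorithm steps:
248 = 19 × 13 + 1
13 = 13 × 1 + 0
Continued fraction: [19; 13]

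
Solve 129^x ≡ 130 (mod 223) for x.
52

Baby-step giant-step with step n = ⌈√223⌉ = 15.
Baby steps 129^j mod 223 (j:value) for j=0..14: 0:1, 1:129, 2:139, 3:91, 4:143, 5:161, 6:30, 7:79, 8:156, 9:54, 10:53, 11:147, 12:8, 13:140, 14:220.
Giant-step multiplier: 129^(-15) ≡ 129^(222-15) = 129^207 ≡ 189 (mod 223).
Giant steps γ_i = 130·189^i mod 223: γ_0=130, γ_1=40, γ_2=201, γ_3=79 (in table at j=7).
x = i·n + j = 3·15 + 7 = 52.
Check: 129^52 ≡ 130 (mod 223).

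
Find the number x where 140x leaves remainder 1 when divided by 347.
290

gcd(140, 347) = 1, so the inverse exists.
Extended Euclidean algorithm on (347, 140):
347 = 2 × 140 + 67  ⟹  67 = (1)·347 + (-2)·140
140 = 2 × 67 + 6  ⟹  6 = (-2)·347 + (5)·140
67 = 11 × 6 + 1  ⟹  1 = (23)·347 + (-57)·140
So (-57)·140 ≡ 1 (mod 347), i.e. 140^(-1) ≡ -57 ≡ 290 (mod 347).
Check: 140 × 290 = 40600 ≡ 1 (mod 347)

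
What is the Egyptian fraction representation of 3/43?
1/15 + 1/323 + 1/208335

Greedy algorithm:
3/43: ceiling(43/3) = 15, use 1/15
2/645: ceiling(645/2) = 323, use 1/323
1/208335: ceiling(208335/1) = 208335, use 1/208335
Result: 3/43 = 1/15 + 1/323 + 1/208335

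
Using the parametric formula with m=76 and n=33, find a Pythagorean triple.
(4687, 5016, 6865)

Euclid's formula: a = m² - n², b = 2mn, c = m² + n²
m = 76, n = 33
a = 76² - 33² = 5776 - 1089 = 4687
b = 2 × 76 × 33 = 5016
c = 76² + 33² = 5776 + 1089 = 6865
Verification: 4687² + 5016² = 21967969 + 25160256 = 47128225 = 6865² ✓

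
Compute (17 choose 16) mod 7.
3

Using Lucas' theorem:
Write n=17 and k=16 in base 7:
n in base 7: [2, 3]
k in base 7: [2, 2]
C(17,16) mod 7 = ∏ C(n_i, k_i) mod 7
Digit binomials (mod 7): C(2,2) = 1; C(3,2) = 3
Product: 1 × 3 = 3 ≡ 3 (mod 7)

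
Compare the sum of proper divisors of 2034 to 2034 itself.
abundant

Proper divisors of 2034: sum = 1 + 2 + 3 + 6 + 9 + 18 + 113 + 226 + 339 + 678 + 1017 = 2412
Since 2412 > 2034, 2034 is abundant.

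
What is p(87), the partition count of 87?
38887673

p(n) counts ways to write n as a sum of positive integers (order ignored).
Euler's pentagonal recurrence: p(k) = p(k-1) + p(k-2) - p(k-5) - p(k-7) + p(k-12) + p(k-15) - ... (offsets j(3j∓1)/2, signs ++--, p(0)=1, p(<0)=0).
DP table for k = 0..86: p(0)=1, p(1)=1, p(2)=2, p(3)=3, p(4)=5, p(5)=7, p(6)=11, p(7)=15, p(8)=22, p(9)=30, p(10)=42, p(11)=56, p(12)=77, p(13)=101, p(14)=135, p(15)=176, p(16)=231, p(17)=297, p(18)=385, p(19)=490, p(20)=627, p(21)=792, p(22)=1002, p(23)=1255, p(24)=1575, p(25)=1958, p(26)=2436, p(27)=3010, p(28)=3718, p(29)=4565, p(30)=5604, p(31)=6842, p(32)=8349, p(33)=10143, p(34)=12310, p(35)=14883, p(36)=17977, p(37)=21637, p(38)=26015, p(39)=31185, p(40)=37338, p(41)=44583, p(42)=53174, p(43)=63261, p(44)=75175, p(45)=89134, p(46)=105558, p(47)=124754, p(48)=147273, p(49)=173525, p(50)=204226, p(51)=239943, p(52)=281589, p(53)=329931, p(54)=386155, p(55)=451276, p(56)=526823, p(57)=614154, p(58)=715220, p(59)=831820, p(60)=966467, p(61)=1121505, p(62)=1300156, p(63)=1505499, p(64)=1741630, p(65)=2012558, p(66)=2323520, p(67)=2679689, p(68)=3087735, p(69)=3554345, p(70)=4087968, p(71)=4697205, p(72)=5392783, p(73)=6185689, p(74)=7089500, p(75)=8118264, p(76)=9289091, p(77)=10619863, p(78)=12132164, p(79)=13848650, p(80)=15796476, p(81)=18004327, p(82)=20506255, p(83)=23338469, p(84)=26543660, p(85)=30167357, p(86)=34262962.
Final step: p(87) = p(86) + p(85) - p(82) - p(80) + p(75) + p(72) - p(65) - p(61) + p(52) + p(47) - p(36) - p(30) + p(17) + p(10)
= 34262962 + 30167357 - 20506255 - 15796476 + 8118264 + 5392783 - 2012558 - 1121505 + 281589 + 124754 - 17977 - 5604 + 297 + 42
= 38887673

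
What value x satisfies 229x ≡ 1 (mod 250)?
119

gcd(229, 250) = 1, so the inverse exists.
Extended Euclidean algorithm on (250, 229):
250 = 1 × 229 + 21  ⟹  21 = (1)·250 + (-1)·229
229 = 10 × 21 + 19  ⟹  19 = (-10)·250 + (11)·229
21 = 1 × 19 + 2  ⟹  2 = (11)·250 + (-12)·229
19 = 9 × 2 + 1  ⟹  1 = (-109)·250 + (119)·229
So (119)·229 ≡ 1 (mod 250), i.e. 229^(-1) ≡ 119 (mod 250).
Check: 229 × 119 = 27251 ≡ 1 (mod 250)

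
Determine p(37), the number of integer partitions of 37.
21637

p(n) counts ways to write n as a sum of positive integers (order ignored).
Euler's pentagonal recurrence: p(k) = p(k-1) + p(k-2) - p(k-5) - p(k-7) + p(k-12) + p(k-15) - ... (offsets j(3j∓1)/2, signs ++--, p(0)=1, p(<0)=0).
DP table for k = 0..36: p(0)=1, p(1)=1, p(2)=2, p(3)=3, p(4)=5, p(5)=7, p(6)=11, p(7)=15, p(8)=22, p(9)=30, p(10)=42, p(11)=56, p(12)=77, p(13)=101, p(14)=135, p(15)=176, p(16)=231, p(17)=297, p(18)=385, p(19)=490, p(20)=627, p(21)=792, p(22)=1002, p(23)=1255, p(24)=1575, p(25)=1958, p(26)=2436, p(27)=3010, p(28)=3718, p(29)=4565, p(30)=5604, p(31)=6842, p(32)=8349, p(33)=10143, p(34)=12310, p(35)=14883, p(36)=17977.
Final step: p(37) = p(36) + p(35) - p(32) - p(30) + p(25) + p(22) - p(15) - p(11) + p(2)
= 17977 + 14883 - 8349 - 5604 + 1958 + 1002 - 176 - 56 + 2
= 21637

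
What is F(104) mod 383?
343

Matrix identity: Q^n = [[F_(n+1), F_n], [F_n, F_(n-1)]] with Q = [[1,1],[1,0]].
n = 104 = 1101000₂. Square-and-multiply, entries mod 383:
Q^1 = [[1,1],[1,0]]
Q^3 = (Q^1)²·Q = [[3,2],[2,1]]
Q^6 = (Q^3)² = [[13,8],[8,5]]
Q^13 = (Q^6)²·Q = [[377,233],[233,144]]
Q^26 = (Q^13)² = [[322,365],[365,340]]
Q^52 = (Q^26)² = [[215,340],[340,258]]
Q^104 = (Q^52)² = [[199,343],[343,239]]
F_104 mod 383 = Q^104[0][1] = 343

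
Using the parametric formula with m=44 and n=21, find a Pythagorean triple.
(1495, 1848, 2377)

Euclid's formula: a = m² - n², b = 2mn, c = m² + n²
m = 44, n = 21
a = 44² - 21² = 1936 - 441 = 1495
b = 2 × 44 × 21 = 1848
c = 44² + 21² = 1936 + 441 = 2377
Verification: 1495² + 1848² = 2235025 + 3415104 = 5650129 = 2377² ✓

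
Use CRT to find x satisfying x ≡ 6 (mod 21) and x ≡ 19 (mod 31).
174

Using Chinese Remainder Theorem:
M = 21 × 31 = 651
M1 = 31, M2 = 21
y1 = 31^(-1) mod 21 = 19
y2 = 21^(-1) mod 31 = 3
x = (6×31×19 + 19×21×3) mod 651 = 174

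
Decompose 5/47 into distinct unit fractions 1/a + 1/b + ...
1/10 + 1/157 + 1/73790

Greedy algorithm:
5/47: ceiling(47/5) = 10, use 1/10
3/470: ceiling(470/3) = 157, use 1/157
1/73790: ceiling(73790/1) = 73790, use 1/73790
Result: 5/47 = 1/10 + 1/157 + 1/73790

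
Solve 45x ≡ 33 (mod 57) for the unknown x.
x ≡ 2 (mod 19)

gcd(45, 57) = 3, which divides 33, so solutions exist.
Divide through by 3: 15x ≡ 11 (mod 19).
Find 15^(-1) mod 19 by the extended Euclidean algorithm:
19 = 1 × 15 + 4  ⟹  4 = (1)·19 + (-1)·15
15 = 3 × 4 + 3  ⟹  3 = (-3)·19 + (4)·15
4 = 1 × 3 + 1  ⟹  1 = (4)·19 + (-5)·15
So (-5)·15 ≡ 1 (mod 19), i.e. 15^(-1) ≡ -5 ≡ 14 (mod 19).
x ≡ 14 × 11 = 154 ≡ 2 (mod 19).
Check: 45 × 2 = 90 ≡ 33 (mod 57).
x ≡ 2 (mod 19), giving 3 solutions mod 57.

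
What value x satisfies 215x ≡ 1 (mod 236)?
191

gcd(215, 236) = 1, so the inverse exists.
Extended Euclidean algorithm on (236, 215):
236 = 1 × 215 + 21  ⟹  21 = (1)·236 + (-1)·215
215 = 10 × 21 + 5  ⟹  5 = (-10)·236 + (11)·215
21 = 4 × 5 + 1  ⟹  1 = (41)·236 + (-45)·215
So (-45)·215 ≡ 1 (mod 236), i.e. 215^(-1) ≡ -45 ≡ 191 (mod 236).
Check: 215 × 191 = 41065 ≡ 1 (mod 236)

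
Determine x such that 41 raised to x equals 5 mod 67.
9

Baby-step giant-step with step n = ⌈√67⌉ = 9.
Baby steps 41^j mod 67 (j:value) for j=0..8: 0:1, 1:41, 2:6, 3:45, 4:36, 5:2, 6:15, 7:12, 8:23.
Giant-step multiplier: 41^(-9) ≡ 41^(66-9) = 41^57 ≡ 27 (mod 67).
Giant steps γ_i = 5·27^i mod 67: γ_0=5, γ_1=1 (in table at j=0).
x = i·n + j = 1·9 + 0 = 9.
Check: 41^9 ≡ 5 (mod 67).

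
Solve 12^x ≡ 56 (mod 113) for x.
60

Baby-step giant-step with step n = ⌈√113⌉ = 11.
Baby steps 12^j mod 113 (j:value) for j=0..10: 0:1, 1:12, 2:31, 3:33, 4:57, 5:6, 6:72, 7:73, 8:85, 9:3, 10:36.
Giant-step multiplier: 12^(-11) ≡ 12^(112-11) = 12^101 ≡ 96 (mod 113).
Giant steps γ_i = 56·96^i mod 113: γ_0=56, γ_1=65, γ_2=25, γ_3=27, γ_4=106, γ_5=6 (in table at j=5).
x = i·n + j = 5·11 + 5 = 60.
Check: 12^60 ≡ 56 (mod 113).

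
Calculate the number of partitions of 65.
2012558

p(n) counts ways to write n as a sum of positive integers (order ignored).
Euler's pentagonal recurrence: p(k) = p(k-1) + p(k-2) - p(k-5) - p(k-7) + p(k-12) + p(k-15) - ... (offsets j(3j∓1)/2, signs ++--, p(0)=1, p(<0)=0).
DP table for k = 0..64: p(0)=1, p(1)=1, p(2)=2, p(3)=3, p(4)=5, p(5)=7, p(6)=11, p(7)=15, p(8)=22, p(9)=30, p(10)=42, p(11)=56, p(12)=77, p(13)=101, p(14)=135, p(15)=176, p(16)=231, p(17)=297, p(18)=385, p(19)=490, p(20)=627, p(21)=792, p(22)=1002, p(23)=1255, p(24)=1575, p(25)=1958, p(26)=2436, p(27)=3010, p(28)=3718, p(29)=4565, p(30)=5604, p(31)=6842, p(32)=8349, p(33)=10143, p(34)=12310, p(35)=14883, p(36)=17977, p(37)=21637, p(38)=26015, p(39)=31185, p(40)=37338, p(41)=44583, p(42)=53174, p(43)=63261, p(44)=75175, p(45)=89134, p(46)=105558, p(47)=124754, p(48)=147273, p(49)=173525, p(50)=204226, p(51)=239943, p(52)=281589, p(53)=329931, p(54)=386155, p(55)=451276, p(56)=526823, p(57)=614154, p(58)=715220, p(59)=831820, p(60)=966467, p(61)=1121505, p(62)=1300156, p(63)=1505499, p(64)=1741630.
Final step: p(65) = p(64) + p(63) - p(60) - p(58) + p(53) + p(50) - p(43) - p(39) + p(30) + p(25) - p(14) - p(8)
= 1741630 + 1505499 - 966467 - 715220 + 329931 + 204226 - 63261 - 31185 + 5604 + 1958 - 135 - 22
= 2012558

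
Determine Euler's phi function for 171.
108

171 = 3^2 × 19
φ(n) = n × ∏(1 - 1/p) for each prime p dividing n
φ(171) = 171 × (1 - 1/3) × (1 - 1/19) = 108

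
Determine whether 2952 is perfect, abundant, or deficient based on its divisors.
abundant

Proper divisors of 2952: sum = 1 + 2 + 3 + 4 + 6 + 8 + 9 + 12 + ... + 492 + 738 + 984 + 1476 (23 divisors) = 5238
Since 5238 > 2952, 2952 is abundant.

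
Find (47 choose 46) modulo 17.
13

Using Lucas' theorem:
Write n=47 and k=46 in base 17:
n in base 17: [2, 13]
k in base 17: [2, 12]
C(47,46) mod 17 = ∏ C(n_i, k_i) mod 17
Digit binomials (mod 17): C(2,2) = 1; C(13,12) = 13
Product: 1 × 13 = 13 ≡ 13 (mod 17)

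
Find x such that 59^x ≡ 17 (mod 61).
17

Baby-step giant-step with step n = ⌈√61⌉ = 8.
Baby steps 59^j mod 61 (j:value) for j=0..7: 0:1, 1:59, 2:4, 3:53, 4:16, 5:29, 6:3, 7:55.
Giant-step multiplier: 59^(-8) ≡ 59^(60-8) = 59^52 ≡ 56 (mod 61).
Giant steps γ_i = 17·56^i mod 61: γ_0=17, γ_1=37, γ_2=59 (in table at j=1).
x = i·n + j = 2·8 + 1 = 17.
Check: 59^17 ≡ 17 (mod 61).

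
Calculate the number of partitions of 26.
2436

p(n) counts ways to write n as a sum of positive integers (order ignored).
Euler's pentagonal recurrence: p(k) = p(k-1) + p(k-2) - p(k-5) - p(k-7) + p(k-12) + p(k-15) - ... (offsets j(3j∓1)/2, signs ++--, p(0)=1, p(<0)=0).
DP table for k = 0..25: p(0)=1, p(1)=1, p(2)=2, p(3)=3, p(4)=5, p(5)=7, p(6)=11, p(7)=15, p(8)=22, p(9)=30, p(10)=42, p(11)=56, p(12)=77, p(13)=101, p(14)=135, p(15)=176, p(16)=231, p(17)=297, p(18)=385, p(19)=490, p(20)=627, p(21)=792, p(22)=1002, p(23)=1255, p(24)=1575, p(25)=1958.
Final step: p(26) = p(25) + p(24) - p(21) - p(19) + p(14) + p(11) - p(4) - p(0)
= 1958 + 1575 - 792 - 490 + 135 + 56 - 5 - 1
= 2436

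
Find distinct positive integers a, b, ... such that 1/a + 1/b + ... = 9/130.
1/15 + 1/390

Greedy algorithm:
9/130: ceiling(130/9) = 15, use 1/15
1/390: ceiling(390/1) = 390, use 1/390
Result: 9/130 = 1/15 + 1/390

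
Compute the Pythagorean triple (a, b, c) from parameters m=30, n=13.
(731, 780, 1069)

Euclid's formula: a = m² - n², b = 2mn, c = m² + n²
m = 30, n = 13
a = 30² - 13² = 900 - 169 = 731
b = 2 × 30 × 13 = 780
c = 30² + 13² = 900 + 169 = 1069
Verification: 731² + 780² = 534361 + 608400 = 1142761 = 1069² ✓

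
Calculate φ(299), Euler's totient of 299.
264

299 = 13 × 23
φ(n) = n × ∏(1 - 1/p) for each prime p dividing n
φ(299) = 299 × (1 - 1/13) × (1 - 1/23) = 264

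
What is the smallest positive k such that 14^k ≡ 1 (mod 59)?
58

59 is prime, so ord(14) divides φ(59) = 58.
Divisors of 58: 1, 2, 29, 58.
Repeated squaring: 14^1 ≡ 14, 14^2 ≡ 19, 14^4 ≡ 7, 14^8 ≡ 49, 14^16 ≡ 41, 14^32 ≡ 29 (mod 59).
Test 14^d mod 59 for each divisor d in increasing order:
14^1 ≡ 14
14^2 ≡ 19
14^29 = 14^16·14^8·14^4·14^1 ≡ 58
14^58 = 14^32·14^16·14^8·14^2 ≡ 1  ← first divisor giving 1
The order is 58.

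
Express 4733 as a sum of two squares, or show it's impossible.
37² + 58² (a=37, b=58)

Factorization: 4733 = 4733
By Fermat: n is sum of two squares iff every prime p ≡ 3 (mod 4) appears to even power.
All primes ≡ 3 (mod 4) appear to even power.
Search a = 0, 1, 2, … for 4733 - a² a perfect square: first hit at a = 37: 4733 - 1369 = 3364 = 58².
4733 = 37² + 58² = 1369 + 3364 ✓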